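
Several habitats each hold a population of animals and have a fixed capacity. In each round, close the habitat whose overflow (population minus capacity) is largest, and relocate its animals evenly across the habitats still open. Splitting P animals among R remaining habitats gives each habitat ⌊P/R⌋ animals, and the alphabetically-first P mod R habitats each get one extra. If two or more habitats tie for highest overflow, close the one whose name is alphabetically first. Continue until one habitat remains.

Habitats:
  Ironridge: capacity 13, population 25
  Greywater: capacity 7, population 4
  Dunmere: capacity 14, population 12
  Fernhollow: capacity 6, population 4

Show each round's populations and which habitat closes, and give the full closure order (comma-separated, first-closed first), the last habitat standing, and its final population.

Closure order: Ironridge, Dunmere, Fernhollow
Last habitat: Greywater with 45 animals

Round 1: Dunmere=12 Fernhollow=4 Greywater=4 Ironridge=25 → close Ironridge (overflow 12)
  25÷3 = 8 each, +1 to first 1
Round 2: Dunmere=21 Fernhollow=12 Greywater=12 → close Dunmere (overflow 7)
  21÷2 = 10 each, +1 to first 1
Round 3: Fernhollow=23 Greywater=22 → close Fernhollow (overflow 17)
  23÷1 = 23 each, +1 to first 0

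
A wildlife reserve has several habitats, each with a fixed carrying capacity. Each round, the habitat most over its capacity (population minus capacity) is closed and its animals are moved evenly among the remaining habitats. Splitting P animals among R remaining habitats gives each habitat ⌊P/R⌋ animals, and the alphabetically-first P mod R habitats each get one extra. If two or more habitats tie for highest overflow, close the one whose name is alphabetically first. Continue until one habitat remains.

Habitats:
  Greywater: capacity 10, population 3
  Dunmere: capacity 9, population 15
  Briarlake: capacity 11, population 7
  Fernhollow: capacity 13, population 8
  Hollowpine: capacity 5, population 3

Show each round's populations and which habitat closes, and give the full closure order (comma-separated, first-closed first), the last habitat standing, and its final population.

Closure order: Dunmere, Hollowpine, Briarlake, Fernhollow
Last habitat: Greywater with 36 animals

Round 1: Briarlake=7 Dunmere=15 Fernhollow=8 Greywater=3 Hollowpine=3 → close Dunmere (overflow 6)
  15÷4 = 3 each, +1 to first 3
Round 2: Briarlake=11 Fernhollow=12 Greywater=7 Hollowpine=6 → close Hollowpine (overflow 1)
  6÷3 = 2 each, +1 to first 0
Round 3: Briarlake=13 Fernhollow=14 Greywater=9 → close Briarlake (overflow 2)
  13÷2 = 6 each, +1 to first 1
Round 4: Fernhollow=21 Greywater=15 → close Fernhollow (overflow 8)
  21÷1 = 21 each, +1 to first 0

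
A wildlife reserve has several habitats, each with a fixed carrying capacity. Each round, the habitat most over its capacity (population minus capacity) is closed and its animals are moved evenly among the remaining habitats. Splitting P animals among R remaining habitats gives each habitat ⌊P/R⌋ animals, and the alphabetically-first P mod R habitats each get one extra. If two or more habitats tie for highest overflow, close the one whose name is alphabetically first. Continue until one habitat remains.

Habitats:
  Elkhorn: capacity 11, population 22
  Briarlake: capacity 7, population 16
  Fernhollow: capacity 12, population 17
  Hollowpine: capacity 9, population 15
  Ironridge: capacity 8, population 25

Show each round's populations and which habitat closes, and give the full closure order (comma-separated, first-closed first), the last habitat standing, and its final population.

Round 1: Briarlake=16 Elkhorn=22 Fernhollow=17 Hollowpine=15 Ironridge=25 → close Ironridge (overflow 17)
  25÷4 = 6 each, +1 to first 1
Round 2: Briarlake=23 Elkhorn=28 Fernhollow=23 Hollowpine=21 → close Elkhorn (overflow 17)
  28÷3 = 9 each, +1 to first 1
Round 3: Briarlake=33 Fernhollow=32 Hollowpine=30 → close Briarlake (overflow 26)
  33÷2 = 16 each, +1 to first 1
Round 4: Fernhollow=49 Hollowpine=46 → close Fernhollow (overflow 37)
  49÷1 = 49 each, +1 to first 0

Closure order: Ironridge, Elkhorn, Briarlake, Fernhollow
Last habitat: Hollowpine with 95 animals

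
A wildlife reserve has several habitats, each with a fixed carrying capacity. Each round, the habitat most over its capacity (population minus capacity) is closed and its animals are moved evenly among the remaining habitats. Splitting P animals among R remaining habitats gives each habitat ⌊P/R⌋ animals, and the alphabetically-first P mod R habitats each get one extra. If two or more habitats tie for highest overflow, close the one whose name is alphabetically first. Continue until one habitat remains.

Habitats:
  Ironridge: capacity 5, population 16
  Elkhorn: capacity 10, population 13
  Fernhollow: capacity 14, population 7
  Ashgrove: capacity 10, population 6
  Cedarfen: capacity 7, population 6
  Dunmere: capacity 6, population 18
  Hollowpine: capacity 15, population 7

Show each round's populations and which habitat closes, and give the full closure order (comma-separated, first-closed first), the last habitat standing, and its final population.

Round 1: Ashgrove=6 Cedarfen=6 Dunmere=18 Elkhorn=13 Fernhollow=7 Hollowpine=7 Ironridge=16 → close Dunmere (overflow 12)
  18÷6 = 3 each, +1 to first 0
Round 2: Ashgrove=9 Cedarfen=9 Elkhorn=16 Fernhollow=10 Hollowpine=10 Ironridge=19 → close Ironridge (overflow 14)
  19÷5 = 3 each, +1 to first 4
Round 3: Ashgrove=13 Cedarfen=13 Elkhorn=20 Fernhollow=14 Hollowpine=13 → close Elkhorn (overflow 10)
  20÷4 = 5 each, +1 to first 0
Round 4: Ashgrove=18 Cedarfen=18 Fernhollow=19 Hollowpine=18 → close Cedarfen (overflow 11)
  18÷3 = 6 each, +1 to first 0
Round 5: Ashgrove=24 Fernhollow=25 Hollowpine=24 → close Ashgrove (overflow 14)
  24÷2 = 12 each, +1 to first 0
Round 6: Fernhollow=37 Hollowpine=36 → close Fernhollow (overflow 23)
  37÷1 = 37 each, +1 to first 0

Closure order: Dunmere, Ironridge, Elkhorn, Cedarfen, Ashgrove, Fernhollow
Last habitat: Hollowpine with 73 animals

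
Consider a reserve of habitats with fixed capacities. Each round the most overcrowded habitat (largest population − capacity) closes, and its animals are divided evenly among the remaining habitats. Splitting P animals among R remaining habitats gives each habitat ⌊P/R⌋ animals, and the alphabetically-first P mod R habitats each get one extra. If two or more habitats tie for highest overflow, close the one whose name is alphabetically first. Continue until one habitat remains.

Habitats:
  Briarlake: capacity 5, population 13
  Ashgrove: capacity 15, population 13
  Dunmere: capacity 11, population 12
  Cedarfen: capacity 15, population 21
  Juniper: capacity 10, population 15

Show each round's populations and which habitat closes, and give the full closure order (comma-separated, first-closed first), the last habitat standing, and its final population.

Round 1: Ashgrove=13 Briarlake=13 Cedarfen=21 Dunmere=12 Juniper=15 → close Briarlake (overflow 8)
  13÷4 = 3 each, +1 to first 1
Round 2: Ashgrove=17 Cedarfen=24 Dunmere=15 Juniper=18 → close Cedarfen (overflow 9)
  24÷3 = 8 each, +1 to first 0
Round 3: Ashgrove=25 Dunmere=23 Juniper=26 → close Juniper (overflow 16)
  26÷2 = 13 each, +1 to first 0
Round 4: Ashgrove=38 Dunmere=36 → close Dunmere (overflow 25)
  36÷1 = 36 each, +1 to first 0

Closure order: Briarlake, Cedarfen, Juniper, Dunmere
Last habitat: Ashgrove with 74 animals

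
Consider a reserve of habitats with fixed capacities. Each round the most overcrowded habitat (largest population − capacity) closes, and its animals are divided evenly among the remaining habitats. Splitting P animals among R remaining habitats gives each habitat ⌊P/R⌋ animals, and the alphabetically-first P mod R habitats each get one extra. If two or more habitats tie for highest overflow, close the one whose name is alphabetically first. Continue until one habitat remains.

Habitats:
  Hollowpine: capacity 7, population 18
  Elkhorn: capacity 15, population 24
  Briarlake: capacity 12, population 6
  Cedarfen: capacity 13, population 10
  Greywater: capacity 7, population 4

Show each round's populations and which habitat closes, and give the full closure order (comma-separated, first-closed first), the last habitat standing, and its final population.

Round 1: Briarlake=6 Cedarfen=10 Elkhorn=24 Greywater=4 Hollowpine=18 → close Hollowpine (overflow 11)
  18÷4 = 4 each, +1 to first 2
Round 2: Briarlake=11 Cedarfen=15 Elkhorn=28 Greywater=8 → close Elkhorn (overflow 13)
  28÷3 = 9 each, +1 to first 1
Round 3: Briarlake=21 Cedarfen=24 Greywater=17 → close Cedarfen (overflow 11)
  24÷2 = 12 each, +1 to first 0
Round 4: Briarlake=33 Greywater=29 → close Greywater (overflow 22)
  29÷1 = 29 each, +1 to first 0

Closure order: Hollowpine, Elkhorn, Cedarfen, Greywater
Last habitat: Briarlake with 62 animals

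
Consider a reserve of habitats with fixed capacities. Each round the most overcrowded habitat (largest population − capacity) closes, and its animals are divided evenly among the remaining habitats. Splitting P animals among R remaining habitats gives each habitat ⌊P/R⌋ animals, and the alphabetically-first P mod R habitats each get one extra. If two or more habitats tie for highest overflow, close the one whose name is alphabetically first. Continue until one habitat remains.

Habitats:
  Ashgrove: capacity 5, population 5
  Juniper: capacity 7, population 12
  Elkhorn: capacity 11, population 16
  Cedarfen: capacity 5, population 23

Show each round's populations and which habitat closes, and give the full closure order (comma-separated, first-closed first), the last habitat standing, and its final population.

Closure order: Cedarfen, Elkhorn, Juniper
Last habitat: Ashgrove with 56 animals

Round 1: Ashgrove=5 Cedarfen=23 Elkhorn=16 Juniper=12 → close Cedarfen (overflow 18)
  23÷3 = 7 each, +1 to first 2
Round 2: Ashgrove=13 Elkhorn=24 Juniper=19 → close Elkhorn (overflow 13)
  24÷2 = 12 each, +1 to first 0
Round 3: Ashgrove=25 Juniper=31 → close Juniper (overflow 24)
  31÷1 = 31 each, +1 to first 0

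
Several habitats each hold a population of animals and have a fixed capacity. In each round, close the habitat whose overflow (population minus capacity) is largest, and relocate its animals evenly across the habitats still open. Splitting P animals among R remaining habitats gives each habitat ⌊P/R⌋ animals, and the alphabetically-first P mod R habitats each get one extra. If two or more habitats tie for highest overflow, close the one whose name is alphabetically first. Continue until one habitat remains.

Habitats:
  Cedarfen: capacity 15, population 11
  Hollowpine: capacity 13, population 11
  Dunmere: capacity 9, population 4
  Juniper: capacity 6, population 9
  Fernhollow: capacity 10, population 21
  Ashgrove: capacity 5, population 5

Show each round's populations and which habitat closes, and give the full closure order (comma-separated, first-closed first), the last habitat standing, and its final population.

Closure order: Fernhollow, Juniper, Ashgrove, Hollowpine, Cedarfen
Last habitat: Dunmere with 61 animals

Round 1: Ashgrove=5 Cedarfen=11 Dunmere=4 Fernhollow=21 Hollowpine=11 Juniper=9 → close Fernhollow (overflow 11)
  21÷5 = 4 each, +1 to first 1
Round 2: Ashgrove=10 Cedarfen=15 Dunmere=8 Hollowpine=15 Juniper=13 → close Juniper (overflow 7)
  13÷4 = 3 each, +1 to first 1
Round 3: Ashgrove=14 Cedarfen=18 Dunmere=11 Hollowpine=18 → close Ashgrove (overflow 9)
  14÷3 = 4 each, +1 to first 2
Round 4: Cedarfen=23 Dunmere=16 Hollowpine=22 → close Hollowpine (overflow 9)
  22÷2 = 11 each, +1 to first 0
Round 5: Cedarfen=34 Dunmere=27 → close Cedarfen (overflow 19)
  34÷1 = 34 each, +1 to first 0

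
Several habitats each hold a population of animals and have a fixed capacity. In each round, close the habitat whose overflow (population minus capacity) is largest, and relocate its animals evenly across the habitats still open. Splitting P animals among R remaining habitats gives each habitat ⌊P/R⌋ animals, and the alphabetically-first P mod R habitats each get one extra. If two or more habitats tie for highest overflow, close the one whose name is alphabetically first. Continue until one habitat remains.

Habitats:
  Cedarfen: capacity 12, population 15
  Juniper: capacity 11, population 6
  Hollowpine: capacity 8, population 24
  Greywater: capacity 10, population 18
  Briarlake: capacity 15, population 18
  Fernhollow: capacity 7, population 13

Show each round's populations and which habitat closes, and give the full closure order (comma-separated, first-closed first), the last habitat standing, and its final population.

Round 1: Briarlake=18 Cedarfen=15 Fernhollow=13 Greywater=18 Hollowpine=24 Juniper=6 → close Hollowpine (overflow 16)
  24÷5 = 4 each, +1 to first 4
Round 2: Briarlake=23 Cedarfen=20 Fernhollow=18 Greywater=23 Juniper=10 → close Greywater (overflow 13)
  23÷4 = 5 each, +1 to first 3
Round 3: Briarlake=29 Cedarfen=26 Fernhollow=24 Juniper=15 → close Fernhollow (overflow 17)
  24÷3 = 8 each, +1 to first 0
Round 4: Briarlake=37 Cedarfen=34 Juniper=23 → close Briarlake (overflow 22)
  37÷2 = 18 each, +1 to first 1
Round 5: Cedarfen=53 Juniper=41 → close Cedarfen (overflow 41)
  53÷1 = 53 each, +1 to first 0

Closure order: Hollowpine, Greywater, Fernhollow, Briarlake, Cedarfen
Last habitat: Juniper with 94 animals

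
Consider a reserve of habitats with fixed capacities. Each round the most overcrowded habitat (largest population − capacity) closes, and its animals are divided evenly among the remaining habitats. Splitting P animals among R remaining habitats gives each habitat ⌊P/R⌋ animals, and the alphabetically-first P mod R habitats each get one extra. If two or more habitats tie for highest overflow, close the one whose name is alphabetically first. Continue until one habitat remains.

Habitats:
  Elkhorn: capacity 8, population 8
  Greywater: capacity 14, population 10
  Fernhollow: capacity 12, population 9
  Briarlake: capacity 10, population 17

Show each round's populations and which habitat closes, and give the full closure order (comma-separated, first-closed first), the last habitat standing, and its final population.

Closure order: Briarlake, Elkhorn, Fernhollow
Last habitat: Greywater with 44 animals

Round 1: Briarlake=17 Elkhorn=8 Fernhollow=9 Greywater=10 → close Briarlake (overflow 7)
  17÷3 = 5 each, +1 to first 2
Round 2: Elkhorn=14 Fernhollow=15 Greywater=15 → close Elkhorn (overflow 6)
  14÷2 = 7 each, +1 to first 0
Round 3: Fernhollow=22 Greywater=22 → close Fernhollow (overflow 10)
  22÷1 = 22 each, +1 to first 0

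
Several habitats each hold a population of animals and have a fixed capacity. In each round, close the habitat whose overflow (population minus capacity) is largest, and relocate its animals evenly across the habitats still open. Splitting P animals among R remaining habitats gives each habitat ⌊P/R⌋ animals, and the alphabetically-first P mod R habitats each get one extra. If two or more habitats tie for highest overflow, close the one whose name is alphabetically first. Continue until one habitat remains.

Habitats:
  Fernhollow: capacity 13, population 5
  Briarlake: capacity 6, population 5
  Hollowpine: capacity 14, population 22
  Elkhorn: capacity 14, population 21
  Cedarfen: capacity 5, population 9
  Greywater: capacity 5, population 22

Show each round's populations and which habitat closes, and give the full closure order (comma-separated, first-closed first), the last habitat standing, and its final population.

Closure order: Greywater, Hollowpine, Elkhorn, Cedarfen, Briarlake
Last habitat: Fernhollow with 84 animals

Round 1: Briarlake=5 Cedarfen=9 Elkhorn=21 Fernhollow=5 Greywater=22 Hollowpine=22 → close Greywater (overflow 17)
  22÷5 = 4 each, +1 to first 2
Round 2: Briarlake=10 Cedarfen=14 Elkhorn=25 Fernhollow=9 Hollowpine=26 → close Hollowpine (overflow 12)
  26÷4 = 6 each, +1 to first 2
Round 3: Briarlake=17 Cedarfen=21 Elkhorn=31 Fernhollow=15 → close Elkhorn (overflow 17)
  31÷3 = 10 each, +1 to first 1
Round 4: Briarlake=28 Cedarfen=31 Fernhollow=25 → close Cedarfen (overflow 26)
  31÷2 = 15 each, +1 to first 1
Round 5: Briarlake=44 Fernhollow=40 → close Briarlake (overflow 38)
  44÷1 = 44 each, +1 to first 0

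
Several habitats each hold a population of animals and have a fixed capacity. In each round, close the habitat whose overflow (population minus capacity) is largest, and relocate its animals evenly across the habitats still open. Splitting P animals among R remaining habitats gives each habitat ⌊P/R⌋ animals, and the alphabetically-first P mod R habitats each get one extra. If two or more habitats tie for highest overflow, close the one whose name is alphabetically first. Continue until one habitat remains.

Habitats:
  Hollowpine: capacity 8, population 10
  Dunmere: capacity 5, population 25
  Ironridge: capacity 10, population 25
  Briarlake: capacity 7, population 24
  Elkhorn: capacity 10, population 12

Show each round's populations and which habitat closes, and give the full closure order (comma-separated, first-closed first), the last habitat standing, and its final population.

Round 1: Briarlake=24 Dunmere=25 Elkhorn=12 Hollowpine=10 Ironridge=25 → close Dunmere (overflow 20)
  25÷4 = 6 each, +1 to first 1
Round 2: Briarlake=31 Elkhorn=18 Hollowpine=16 Ironridge=31 → close Briarlake (overflow 24)
  31÷3 = 10 each, +1 to first 1
Round 3: Elkhorn=29 Hollowpine=26 Ironridge=41 → close Ironridge (overflow 31)
  41÷2 = 20 each, +1 to first 1
Round 4: Elkhorn=50 Hollowpine=46 → close Elkhorn (overflow 40)
  50÷1 = 50 each, +1 to first 0

Closure order: Dunmere, Briarlake, Ironridge, Elkhorn
Last habitat: Hollowpine with 96 animals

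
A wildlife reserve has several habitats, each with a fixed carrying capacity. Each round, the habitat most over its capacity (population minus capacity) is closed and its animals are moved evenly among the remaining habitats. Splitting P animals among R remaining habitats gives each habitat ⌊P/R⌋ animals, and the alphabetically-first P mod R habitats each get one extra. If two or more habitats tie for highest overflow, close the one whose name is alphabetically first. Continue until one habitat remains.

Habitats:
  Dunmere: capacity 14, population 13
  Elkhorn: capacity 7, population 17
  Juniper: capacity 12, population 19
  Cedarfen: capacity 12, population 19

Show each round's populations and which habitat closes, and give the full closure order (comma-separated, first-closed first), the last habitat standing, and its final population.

Closure order: Elkhorn, Cedarfen, Juniper
Last habitat: Dunmere with 68 animals

Round 1: Cedarfen=19 Dunmere=13 Elkhorn=17 Juniper=19 → close Elkhorn (overflow 10)
  17÷3 = 5 each, +1 to first 2
Round 2: Cedarfen=25 Dunmere=19 Juniper=24 → close Cedarfen (overflow 13)
  25÷2 = 12 each, +1 to first 1
Round 3: Dunmere=32 Juniper=36 → close Juniper (overflow 24)
  36÷1 = 36 each, +1 to first 0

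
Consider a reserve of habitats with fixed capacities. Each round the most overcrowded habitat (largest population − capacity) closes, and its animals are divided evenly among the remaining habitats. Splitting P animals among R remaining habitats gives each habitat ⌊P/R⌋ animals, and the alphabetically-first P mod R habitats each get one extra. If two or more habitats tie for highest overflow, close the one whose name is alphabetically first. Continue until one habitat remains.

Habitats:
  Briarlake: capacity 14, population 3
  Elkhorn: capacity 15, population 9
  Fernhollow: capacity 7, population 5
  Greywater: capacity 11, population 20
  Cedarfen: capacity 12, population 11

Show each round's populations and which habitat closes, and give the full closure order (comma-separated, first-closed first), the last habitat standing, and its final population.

Closure order: Greywater, Cedarfen, Fernhollow, Elkhorn
Last habitat: Briarlake with 48 animals

Round 1: Briarlake=3 Cedarfen=11 Elkhorn=9 Fernhollow=5 Greywater=20 → close Greywater (overflow 9)
  20÷4 = 5 each, +1 to first 0
Round 2: Briarlake=8 Cedarfen=16 Elkhorn=14 Fernhollow=10 → close Cedarfen (overflow 4)
  16÷3 = 5 each, +1 to first 1
Round 3: Briarlake=14 Elkhorn=19 Fernhollow=15 → close Fernhollow (overflow 8)
  15÷2 = 7 each, +1 to first 1
Round 4: Briarlake=22 Elkhorn=26 → close Elkhorn (overflow 11)
  26÷1 = 26 each, +1 to first 0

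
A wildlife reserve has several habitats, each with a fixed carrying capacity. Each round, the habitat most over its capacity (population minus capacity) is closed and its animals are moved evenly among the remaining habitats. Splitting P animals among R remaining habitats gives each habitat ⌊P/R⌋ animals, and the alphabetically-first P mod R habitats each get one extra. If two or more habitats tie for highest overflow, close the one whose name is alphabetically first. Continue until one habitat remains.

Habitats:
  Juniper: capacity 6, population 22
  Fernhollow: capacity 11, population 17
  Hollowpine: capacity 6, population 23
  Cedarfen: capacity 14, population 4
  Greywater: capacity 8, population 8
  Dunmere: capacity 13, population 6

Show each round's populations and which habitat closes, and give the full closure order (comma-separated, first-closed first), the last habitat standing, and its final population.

Round 1: Cedarfen=4 Dunmere=6 Fernhollow=17 Greywater=8 Hollowpine=23 Juniper=22 → close Hollowpine (overflow 17)
  23÷5 = 4 each, +1 to first 3
Round 2: Cedarfen=9 Dunmere=11 Fernhollow=22 Greywater=12 Juniper=26 → close Juniper (overflow 20)
  26÷4 = 6 each, +1 to first 2
Round 3: Cedarfen=16 Dunmere=18 Fernhollow=28 Greywater=18 → close Fernhollow (overflow 17)
  28÷3 = 9 each, +1 to first 1
Round 4: Cedarfen=26 Dunmere=27 Greywater=27 → close Greywater (overflow 19)
  27÷2 = 13 each, +1 to first 1
Round 5: Cedarfen=40 Dunmere=40 → close Dunmere (overflow 27)
  40÷1 = 40 each, +1 to first 0

Closure order: Hollowpine, Juniper, Fernhollow, Greywater, Dunmere
Last habitat: Cedarfen with 80 animals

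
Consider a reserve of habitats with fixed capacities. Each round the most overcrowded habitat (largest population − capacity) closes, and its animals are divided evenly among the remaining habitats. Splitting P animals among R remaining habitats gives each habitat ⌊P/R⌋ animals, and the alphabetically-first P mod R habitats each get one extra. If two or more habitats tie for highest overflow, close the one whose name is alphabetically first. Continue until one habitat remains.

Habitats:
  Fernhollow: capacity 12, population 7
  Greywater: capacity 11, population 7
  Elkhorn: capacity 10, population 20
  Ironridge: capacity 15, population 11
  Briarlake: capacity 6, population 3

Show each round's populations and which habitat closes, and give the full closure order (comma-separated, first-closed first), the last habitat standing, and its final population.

Round 1: Briarlake=3 Elkhorn=20 Fernhollow=7 Greywater=7 Ironridge=11 → close Elkhorn (overflow 10)
  20÷4 = 5 each, +1 to first 0
Round 2: Briarlake=8 Fernhollow=12 Greywater=12 Ironridge=16 → close Briarlake (overflow 2)
  8÷3 = 2 each, +1 to first 2
Round 3: Fernhollow=15 Greywater=15 Ironridge=18 → close Greywater (overflow 4)
  15÷2 = 7 each, +1 to first 1
Round 4: Fernhollow=23 Ironridge=25 → close Fernhollow (overflow 11)
  23÷1 = 23 each, +1 to first 0

Closure order: Elkhorn, Briarlake, Greywater, Fernhollow
Last habitat: Ironridge with 48 animals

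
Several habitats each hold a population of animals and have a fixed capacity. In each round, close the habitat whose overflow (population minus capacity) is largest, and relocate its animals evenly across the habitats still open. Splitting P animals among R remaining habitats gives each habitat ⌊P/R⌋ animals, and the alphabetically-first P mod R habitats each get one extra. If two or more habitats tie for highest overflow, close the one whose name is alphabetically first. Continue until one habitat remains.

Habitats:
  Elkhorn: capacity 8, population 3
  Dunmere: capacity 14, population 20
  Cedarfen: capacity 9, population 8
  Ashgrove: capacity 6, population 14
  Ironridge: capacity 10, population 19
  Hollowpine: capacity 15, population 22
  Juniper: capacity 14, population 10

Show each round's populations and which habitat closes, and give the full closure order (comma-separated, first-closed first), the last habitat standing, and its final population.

Round 1: Ashgrove=14 Cedarfen=8 Dunmere=20 Elkhorn=3 Hollowpine=22 Ironridge=19 Juniper=10 → close Ironridge (overflow 9)
  19÷6 = 3 each, +1 to first 1
Round 2: Ashgrove=18 Cedarfen=11 Dunmere=23 Elkhorn=6 Hollowpine=25 Juniper=13 → close Ashgrove (overflow 12)
  18÷5 = 3 each, +1 to first 3
Round 3: Cedarfen=15 Dunmere=27 Elkhorn=10 Hollowpine=28 Juniper=16 → close Dunmere (overflow 13)
  27÷4 = 6 each, +1 to first 3
Round 4: Cedarfen=22 Elkhorn=17 Hollowpine=35 Juniper=22 → close Hollowpine (overflow 20)
  35÷3 = 11 each, +1 to first 2
Round 5: Cedarfen=34 Elkhorn=29 Juniper=33 → close Cedarfen (overflow 25)
  34÷2 = 17 each, +1 to first 0
Round 6: Elkhorn=46 Juniper=50 → close Elkhorn (overflow 38)
  46÷1 = 46 each, +1 to first 0

Closure order: Ironridge, Ashgrove, Dunmere, Hollowpine, Cedarfen, Elkhorn
Last habitat: Juniper with 96 animals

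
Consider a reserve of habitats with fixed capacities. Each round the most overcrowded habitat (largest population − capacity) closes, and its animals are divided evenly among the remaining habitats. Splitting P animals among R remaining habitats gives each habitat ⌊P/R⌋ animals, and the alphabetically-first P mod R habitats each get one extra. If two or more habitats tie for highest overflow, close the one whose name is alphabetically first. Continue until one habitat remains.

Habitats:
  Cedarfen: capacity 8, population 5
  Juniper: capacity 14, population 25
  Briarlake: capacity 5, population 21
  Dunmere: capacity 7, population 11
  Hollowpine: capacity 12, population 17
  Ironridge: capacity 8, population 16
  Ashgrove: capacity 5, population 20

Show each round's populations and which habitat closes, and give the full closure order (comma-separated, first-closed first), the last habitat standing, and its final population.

Closure order: Briarlake, Ashgrove, Juniper, Ironridge, Dunmere, Hollowpine
Last habitat: Cedarfen with 115 animals

Round 1: Ashgrove=20 Briarlake=21 Cedarfen=5 Dunmere=11 Hollowpine=17 Ironridge=16 Juniper=25 → close Briarlake (overflow 16)
  21÷6 = 3 each, +1 to first 3
Round 2: Ashgrove=24 Cedarfen=9 Dunmere=15 Hollowpine=20 Ironridge=19 Juniper=28 → close Ashgrove (overflow 19)
  24÷5 = 4 each, +1 to first 4
Round 3: Cedarfen=14 Dunmere=20 Hollowpine=25 Ironridge=24 Juniper=32 → close Juniper (overflow 18)
  32÷4 = 8 each, +1 to first 0
Round 4: Cedarfen=22 Dunmere=28 Hollowpine=33 Ironridge=32 → close Ironridge (overflow 24)
  32÷3 = 10 each, +1 to first 2
Round 5: Cedarfen=33 Dunmere=39 Hollowpine=43 → close Dunmere (overflow 32)
  39÷2 = 19 each, +1 to first 1
Round 6: Cedarfen=53 Hollowpine=62 → close Hollowpine (overflow 50)
  62÷1 = 62 each, +1 to first 0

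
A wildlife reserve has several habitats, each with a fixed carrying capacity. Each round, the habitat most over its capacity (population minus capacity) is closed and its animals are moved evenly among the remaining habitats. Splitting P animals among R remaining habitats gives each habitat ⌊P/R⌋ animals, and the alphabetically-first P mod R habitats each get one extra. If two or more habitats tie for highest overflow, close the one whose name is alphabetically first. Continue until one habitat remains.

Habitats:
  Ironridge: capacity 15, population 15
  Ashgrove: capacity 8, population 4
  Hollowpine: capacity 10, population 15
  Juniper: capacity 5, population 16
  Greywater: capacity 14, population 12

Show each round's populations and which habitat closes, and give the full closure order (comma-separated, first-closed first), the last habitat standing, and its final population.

Closure order: Juniper, Hollowpine, Ironridge, Ashgrove
Last habitat: Greywater with 62 animals

Round 1: Ashgrove=4 Greywater=12 Hollowpine=15 Ironridge=15 Juniper=16 → close Juniper (overflow 11)
  16÷4 = 4 each, +1 to first 0
Round 2: Ashgrove=8 Greywater=16 Hollowpine=19 Ironridge=19 → close Hollowpine (overflow 9)
  19÷3 = 6 each, +1 to first 1
Round 3: Ashgrove=15 Greywater=22 Ironridge=25 → close Ironridge (overflow 10)
  25÷2 = 12 each, +1 to first 1
Round 4: Ashgrove=28 Greywater=34 → close Ashgrove (overflow 20)
  28÷1 = 28 each, +1 to first 0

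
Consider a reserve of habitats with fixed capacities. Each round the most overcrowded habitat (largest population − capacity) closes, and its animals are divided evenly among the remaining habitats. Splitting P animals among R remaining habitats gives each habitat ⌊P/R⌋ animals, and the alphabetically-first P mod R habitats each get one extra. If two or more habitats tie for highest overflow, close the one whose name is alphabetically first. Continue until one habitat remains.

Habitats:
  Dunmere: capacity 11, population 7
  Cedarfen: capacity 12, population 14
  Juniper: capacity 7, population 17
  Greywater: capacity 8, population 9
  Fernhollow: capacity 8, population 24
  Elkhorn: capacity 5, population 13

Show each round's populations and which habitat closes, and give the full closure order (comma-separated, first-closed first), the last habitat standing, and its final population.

Closure order: Fernhollow, Juniper, Elkhorn, Cedarfen, Greywater
Last habitat: Dunmere with 84 animals

Round 1: Cedarfen=14 Dunmere=7 Elkhorn=13 Fernhollow=24 Greywater=9 Juniper=17 → close Fernhollow (overflow 16)
  24÷5 = 4 each, +1 to first 4
Round 2: Cedarfen=19 Dunmere=12 Elkhorn=18 Greywater=14 Juniper=21 → close Juniper (overflow 14)
  21÷4 = 5 each, +1 to first 1
Round 3: Cedarfen=25 Dunmere=17 Elkhorn=23 Greywater=19 → close Elkhorn (overflow 18)
  23÷3 = 7 each, +1 to first 2
Round 4: Cedarfen=33 Dunmere=25 Greywater=26 → close Cedarfen (overflow 21)
  33÷2 = 16 each, +1 to first 1
Round 5: Dunmere=42 Greywater=42 → close Greywater (overflow 34)
  42÷1 = 42 each, +1 to first 0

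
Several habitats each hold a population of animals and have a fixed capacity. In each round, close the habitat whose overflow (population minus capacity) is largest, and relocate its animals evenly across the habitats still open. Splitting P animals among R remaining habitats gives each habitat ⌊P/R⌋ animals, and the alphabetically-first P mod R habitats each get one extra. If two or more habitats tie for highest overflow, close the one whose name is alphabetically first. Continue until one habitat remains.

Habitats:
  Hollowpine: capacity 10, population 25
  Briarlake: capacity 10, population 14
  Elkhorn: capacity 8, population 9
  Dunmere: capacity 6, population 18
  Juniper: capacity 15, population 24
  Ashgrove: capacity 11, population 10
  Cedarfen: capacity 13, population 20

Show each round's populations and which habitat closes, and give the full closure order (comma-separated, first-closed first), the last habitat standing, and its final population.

Closure order: Hollowpine, Dunmere, Juniper, Cedarfen, Briarlake, Ashgrove
Last habitat: Elkhorn with 120 animals

Round 1: Ashgrove=10 Briarlake=14 Cedarfen=20 Dunmere=18 Elkhorn=9 Hollowpine=25 Juniper=24 → close Hollowpine (overflow 15)
  25÷6 = 4 each, +1 to first 1
Round 2: Ashgrove=15 Briarlake=18 Cedarfen=24 Dunmere=22 Elkhorn=13 Juniper=28 → close Dunmere (overflow 16)
  22÷5 = 4 each, +1 to first 2
Round 3: Ashgrove=20 Briarlake=23 Cedarfen=28 Elkhorn=17 Juniper=32 → close Juniper (overflow 17)
  32÷4 = 8 each, +1 to first 0
Round 4: Ashgrove=28 Briarlake=31 Cedarfen=36 Elkhorn=25 → close Cedarfen (overflow 23)
  36÷3 = 12 each, +1 to first 0
Round 5: Ashgrove=40 Briarlake=43 Elkhorn=37 → close Briarlake (overflow 33)
  43÷2 = 21 each, +1 to first 1
Round 6: Ashgrove=62 Elkhorn=58 → close Ashgrove (overflow 51)
  62÷1 = 62 each, +1 to first 0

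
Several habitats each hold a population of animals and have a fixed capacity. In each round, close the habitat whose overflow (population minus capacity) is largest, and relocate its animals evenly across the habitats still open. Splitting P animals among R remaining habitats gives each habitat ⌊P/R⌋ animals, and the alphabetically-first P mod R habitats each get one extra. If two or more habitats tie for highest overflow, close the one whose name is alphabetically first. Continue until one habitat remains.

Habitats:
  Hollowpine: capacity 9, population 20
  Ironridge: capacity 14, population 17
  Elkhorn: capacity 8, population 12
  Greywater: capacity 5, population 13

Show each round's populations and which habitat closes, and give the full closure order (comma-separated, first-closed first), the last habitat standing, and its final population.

Round 1: Elkhorn=12 Greywater=13 Hollowpine=20 Ironridge=17 → close Hollowpine (overflow 11)
  20÷3 = 6 each, +1 to first 2
Round 2: Elkhorn=19 Greywater=20 Ironridge=23 → close Greywater (overflow 15)
  20÷2 = 10 each, +1 to first 0
Round 3: Elkhorn=29 Ironridge=33 → close Elkhorn (overflow 21)
  29÷1 = 29 each, +1 to first 0

Closure order: Hollowpine, Greywater, Elkhorn
Last habitat: Ironridge with 62 animals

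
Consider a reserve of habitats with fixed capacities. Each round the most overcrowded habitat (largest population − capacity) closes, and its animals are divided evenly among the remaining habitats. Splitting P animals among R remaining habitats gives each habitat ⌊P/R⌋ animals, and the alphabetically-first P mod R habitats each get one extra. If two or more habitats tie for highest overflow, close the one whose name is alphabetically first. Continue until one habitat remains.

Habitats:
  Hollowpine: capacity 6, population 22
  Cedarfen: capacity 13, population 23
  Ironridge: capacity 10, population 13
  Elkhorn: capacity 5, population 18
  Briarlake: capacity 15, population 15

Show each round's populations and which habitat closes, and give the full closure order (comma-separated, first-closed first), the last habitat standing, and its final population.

Round 1: Briarlake=15 Cedarfen=23 Elkhorn=18 Hollowpine=22 Ironridge=13 → close Hollowpine (overflow 16)
  22÷4 = 5 each, +1 to first 2
Round 2: Briarlake=21 Cedarfen=29 Elkhorn=23 Ironridge=18 → close Elkhorn (overflow 18)
  23÷3 = 7 each, +1 to first 2
Round 3: Briarlake=29 Cedarfen=37 Ironridge=25 → close Cedarfen (overflow 24)
  37÷2 = 18 each, +1 to first 1
Round 4: Briarlake=48 Ironridge=43 → close Briarlake (overflow 33)
  48÷1 = 48 each, +1 to first 0

Closure order: Hollowpine, Elkhorn, Cedarfen, Briarlake
Last habitat: Ironridge with 91 animals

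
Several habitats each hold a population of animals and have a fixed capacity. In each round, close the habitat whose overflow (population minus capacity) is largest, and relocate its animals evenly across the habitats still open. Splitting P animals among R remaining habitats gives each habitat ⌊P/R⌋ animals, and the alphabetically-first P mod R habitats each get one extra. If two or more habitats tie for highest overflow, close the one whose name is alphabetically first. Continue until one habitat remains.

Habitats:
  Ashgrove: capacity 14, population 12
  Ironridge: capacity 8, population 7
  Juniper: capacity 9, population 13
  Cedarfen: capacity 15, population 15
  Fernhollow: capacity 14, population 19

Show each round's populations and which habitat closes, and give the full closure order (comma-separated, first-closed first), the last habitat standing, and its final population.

Round 1: Ashgrove=12 Cedarfen=15 Fernhollow=19 Ironridge=7 Juniper=13 → close Fernhollow (overflow 5)
  19÷4 = 4 each, +1 to first 3
Round 2: Ashgrove=17 Cedarfen=20 Ironridge=12 Juniper=17 → close Juniper (overflow 8)
  17÷3 = 5 each, +1 to first 2
Round 3: Ashgrove=23 Cedarfen=26 Ironridge=17 → close Cedarfen (overflow 11)
  26÷2 = 13 each, +1 to first 0
Round 4: Ashgrove=36 Ironridge=30 → close Ashgrove (overflow 22)
  36÷1 = 36 each, +1 to first 0

Closure order: Fernhollow, Juniper, Cedarfen, Ashgrove
Last habitat: Ironridge with 66 animals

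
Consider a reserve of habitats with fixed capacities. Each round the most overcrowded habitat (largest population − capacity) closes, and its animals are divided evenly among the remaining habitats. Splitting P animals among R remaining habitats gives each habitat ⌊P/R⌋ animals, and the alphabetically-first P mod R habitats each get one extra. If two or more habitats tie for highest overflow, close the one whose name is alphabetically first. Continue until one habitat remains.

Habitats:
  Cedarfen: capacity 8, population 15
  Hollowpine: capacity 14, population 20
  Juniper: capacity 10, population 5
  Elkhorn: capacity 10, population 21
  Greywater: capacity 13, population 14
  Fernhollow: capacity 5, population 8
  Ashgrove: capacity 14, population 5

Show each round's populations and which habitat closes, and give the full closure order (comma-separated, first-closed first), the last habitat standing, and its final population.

Closure order: Elkhorn, Cedarfen, Hollowpine, Fernhollow, Greywater, Ashgrove
Last habitat: Juniper with 88 animals

Round 1: Ashgrove=5 Cedarfen=15 Elkhorn=21 Fernhollow=8 Greywater=14 Hollowpine=20 Juniper=5 → close Elkhorn (overflow 11)
  21÷6 = 3 each, +1 to first 3
Round 2: Ashgrove=9 Cedarfen=19 Fernhollow=12 Greywater=17 Hollowpine=23 Juniper=8 → close Cedarfen (overflow 11)
  19÷5 = 3 each, +1 to first 4
Round 3: Ashgrove=13 Fernhollow=16 Greywater=21 Hollowpine=27 Juniper=11 → close Hollowpine (overflow 13)
  27÷4 = 6 each, +1 to first 3
Round 4: Ashgrove=20 Fernhollow=23 Greywater=28 Juniper=17 → close Fernhollow (overflow 18)
  23÷3 = 7 each, +1 to first 2
Round 5: Ashgrove=28 Greywater=36 Juniper=24 → close Greywater (overflow 23)
  36÷2 = 18 each, +1 to first 0
Round 6: Ashgrove=46 Juniper=42 → close Ashgrove (overflow 32)
  46÷1 = 46 each, +1 to first 0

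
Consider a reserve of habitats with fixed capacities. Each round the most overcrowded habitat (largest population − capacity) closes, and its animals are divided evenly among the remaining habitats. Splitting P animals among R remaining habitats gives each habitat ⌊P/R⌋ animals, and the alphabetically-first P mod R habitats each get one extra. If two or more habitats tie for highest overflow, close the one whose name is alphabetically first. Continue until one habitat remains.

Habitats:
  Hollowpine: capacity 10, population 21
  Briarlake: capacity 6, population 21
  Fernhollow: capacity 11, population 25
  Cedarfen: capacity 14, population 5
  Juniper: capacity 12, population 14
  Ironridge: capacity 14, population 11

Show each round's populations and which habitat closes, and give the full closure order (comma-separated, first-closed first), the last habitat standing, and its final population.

Round 1: Briarlake=21 Cedarfen=5 Fernhollow=25 Hollowpine=21 Ironridge=11 Juniper=14 → close Briarlake (overflow 15)
  21÷5 = 4 each, +1 to first 1
Round 2: Cedarfen=10 Fernhollow=29 Hollowpine=25 Ironridge=15 Juniper=18 → close Fernhollow (overflow 18)
  29÷4 = 7 each, +1 to first 1
Round 3: Cedarfen=18 Hollowpine=32 Ironridge=22 Juniper=25 → close Hollowpine (overflow 22)
  32÷3 = 10 each, +1 to first 2
Round 4: Cedarfen=29 Ironridge=33 Juniper=35 → close Juniper (overflow 23)
  35÷2 = 17 each, +1 to first 1
Round 5: Cedarfen=47 Ironridge=50 → close Ironridge (overflow 36)
  50÷1 = 50 each, +1 to first 0

Closure order: Briarlake, Fernhollow, Hollowpine, Juniper, Ironridge
Last habitat: Cedarfen with 97 animals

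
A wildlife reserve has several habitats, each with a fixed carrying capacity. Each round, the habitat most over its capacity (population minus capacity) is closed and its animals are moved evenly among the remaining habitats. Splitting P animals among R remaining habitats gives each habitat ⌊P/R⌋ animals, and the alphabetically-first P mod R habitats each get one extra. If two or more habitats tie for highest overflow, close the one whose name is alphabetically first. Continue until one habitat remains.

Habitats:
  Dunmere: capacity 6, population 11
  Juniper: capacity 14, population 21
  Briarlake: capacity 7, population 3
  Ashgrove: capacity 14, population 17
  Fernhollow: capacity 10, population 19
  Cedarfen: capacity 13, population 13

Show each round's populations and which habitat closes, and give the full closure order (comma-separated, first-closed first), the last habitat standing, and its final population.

Round 1: Ashgrove=17 Briarlake=3 Cedarfen=13 Dunmere=11 Fernhollow=19 Juniper=21 → close Fernhollow (overflow 9)
  19÷5 = 3 each, +1 to first 4
Round 2: Ashgrove=21 Briarlake=7 Cedarfen=17 Dunmere=15 Juniper=24 → close Juniper (overflow 10)
  24÷4 = 6 each, +1 to first 0
Round 3: Ashgrove=27 Briarlake=13 Cedarfen=23 Dunmere=21 → close Dunmere (overflow 15)
  21÷3 = 7 each, +1 to first 0
Round 4: Ashgrove=34 Briarlake=20 Cedarfen=30 → close Ashgrove (overflow 20)
  34÷2 = 17 each, +1 to first 0
Round 5: Briarlake=37 Cedarfen=47 → close Cedarfen (overflow 34)
  47÷1 = 47 each, +1 to first 0

Closure order: Fernhollow, Juniper, Dunmere, Ashgrove, Cedarfen
Last habitat: Briarlake with 84 animals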